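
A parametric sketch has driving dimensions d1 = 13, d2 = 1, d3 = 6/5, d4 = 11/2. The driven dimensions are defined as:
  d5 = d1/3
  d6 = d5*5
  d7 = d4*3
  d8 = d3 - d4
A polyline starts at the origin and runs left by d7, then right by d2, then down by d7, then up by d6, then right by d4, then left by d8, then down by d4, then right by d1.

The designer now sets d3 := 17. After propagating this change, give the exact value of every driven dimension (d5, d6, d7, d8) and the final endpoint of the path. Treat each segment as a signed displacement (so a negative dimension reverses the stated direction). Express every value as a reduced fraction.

Apply edit: d3 := 17
  d5 = d1/3 = 13/3
  d6 = d5*5 = 65/3
  d7 = d4*3 = 33/2
  d8 = d3 - d4 = 23/2
Walk from origin (0, 0):
  seg 1: left by d7 = 33/2 → (-33/2, 0)
  seg 2: right by d2 = 1 → (-31/2, 0)
  seg 3: down by d7 = 33/2 → (-31/2, -33/2)
  seg 4: up by d6 = 65/3 → (-31/2, 31/6)
  seg 5: right by d4 = 11/2 → (-10, 31/6)
  seg 6: left by d8 = 23/2 → (-43/2, 31/6)
  seg 7: down by d4 = 11/2 → (-43/2, -1/3)
  seg 8: right by d1 = 13 → (-17/2, -1/3)

d5 = 13/3
d6 = 65/3
d7 = 33/2
d8 = 23/2
endpoint = (-17/2, -1/3)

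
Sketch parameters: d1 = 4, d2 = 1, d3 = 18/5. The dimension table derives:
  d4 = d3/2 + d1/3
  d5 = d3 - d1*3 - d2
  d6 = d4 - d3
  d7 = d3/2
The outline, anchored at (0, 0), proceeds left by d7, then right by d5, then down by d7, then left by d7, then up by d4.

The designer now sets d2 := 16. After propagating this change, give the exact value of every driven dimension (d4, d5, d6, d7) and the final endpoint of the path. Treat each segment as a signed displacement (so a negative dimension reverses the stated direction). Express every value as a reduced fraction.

Apply edit: d2 := 16
  d4 = d3/2 + d1/3 = 47/15
  d5 = d3 - d1*3 - d2 = -122/5
  d6 = d4 - d3 = -7/15
  d7 = d3/2 = 9/5
Walk from origin (0, 0):
  seg 1: left by d7 = 9/5 → (-9/5, 0)
  seg 2: right by d5 = -122/5 → (-131/5, 0)
  seg 3: down by d7 = 9/5 → (-131/5, -9/5)
  seg 4: left by d7 = 9/5 → (-28, -9/5)
  seg 5: up by d4 = 47/15 → (-28, 4/3)

d4 = 47/15
d5 = -122/5
d6 = -7/15
d7 = 9/5
endpoint = (-28, 4/3)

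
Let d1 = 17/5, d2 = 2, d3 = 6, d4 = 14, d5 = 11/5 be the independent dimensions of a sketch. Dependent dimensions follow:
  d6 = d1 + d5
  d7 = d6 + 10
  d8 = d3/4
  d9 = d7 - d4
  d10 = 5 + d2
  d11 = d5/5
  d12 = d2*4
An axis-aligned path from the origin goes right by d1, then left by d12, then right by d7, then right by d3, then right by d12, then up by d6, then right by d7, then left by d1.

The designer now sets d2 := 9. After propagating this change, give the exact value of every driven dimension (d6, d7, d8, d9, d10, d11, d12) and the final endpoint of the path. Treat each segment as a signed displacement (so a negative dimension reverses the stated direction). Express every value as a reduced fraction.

d6 = 28/5
d7 = 78/5
d8 = 3/2
d9 = 8/5
d10 = 14
d11 = 11/25
d12 = 36
endpoint = (186/5, 28/5)

Apply edit: d2 := 9
  d6 = d1 + d5 = 28/5
  d7 = d6 + 10 = 78/5
  d8 = d3/4 = 3/2
  d9 = d7 - d4 = 8/5
  d10 = 5 + d2 = 14
  d11 = d5/5 = 11/25
  d12 = d2*4 = 36
Walk from origin (0, 0):
  seg 1: right by d1 = 17/5 → (17/5, 0)
  seg 2: left by d12 = 36 → (-163/5, 0)
  seg 3: right by d7 = 78/5 → (-17, 0)
  seg 4: right by d3 = 6 → (-11, 0)
  seg 5: right by d12 = 36 → (25, 0)
  seg 6: up by d6 = 28/5 → (25, 28/5)
  seg 7: right by d7 = 78/5 → (203/5, 28/5)
  seg 8: left by d1 = 17/5 → (186/5, 28/5)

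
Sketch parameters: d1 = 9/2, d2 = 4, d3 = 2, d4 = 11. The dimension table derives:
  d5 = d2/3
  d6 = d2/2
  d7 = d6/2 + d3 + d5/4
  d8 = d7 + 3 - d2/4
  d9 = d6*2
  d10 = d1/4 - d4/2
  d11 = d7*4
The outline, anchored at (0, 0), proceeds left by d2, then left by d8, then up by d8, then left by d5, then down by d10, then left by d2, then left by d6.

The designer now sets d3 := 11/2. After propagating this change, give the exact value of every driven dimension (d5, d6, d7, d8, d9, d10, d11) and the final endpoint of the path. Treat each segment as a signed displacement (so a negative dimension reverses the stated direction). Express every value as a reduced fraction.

d5 = 4/3
d6 = 2
d7 = 41/6
d8 = 53/6
d9 = 4
d10 = -35/8
d11 = 82/3
endpoint = (-121/6, 317/24)

Apply edit: d3 := 11/2
  d5 = d2/3 = 4/3
  d6 = d2/2 = 2
  d7 = d6/2 + d3 + d5/4 = 41/6
  d8 = d7 + 3 - d2/4 = 53/6
  d9 = d6*2 = 4
  d10 = d1/4 - d4/2 = -35/8
  d11 = d7*4 = 82/3
Walk from origin (0, 0):
  seg 1: left by d2 = 4 → (-4, 0)
  seg 2: left by d8 = 53/6 → (-77/6, 0)
  seg 3: up by d8 = 53/6 → (-77/6, 53/6)
  seg 4: left by d5 = 4/3 → (-85/6, 53/6)
  seg 5: down by d10 = -35/8 → (-85/6, 317/24)
  seg 6: left by d2 = 4 → (-109/6, 317/24)
  seg 7: left by d6 = 2 → (-121/6, 317/24)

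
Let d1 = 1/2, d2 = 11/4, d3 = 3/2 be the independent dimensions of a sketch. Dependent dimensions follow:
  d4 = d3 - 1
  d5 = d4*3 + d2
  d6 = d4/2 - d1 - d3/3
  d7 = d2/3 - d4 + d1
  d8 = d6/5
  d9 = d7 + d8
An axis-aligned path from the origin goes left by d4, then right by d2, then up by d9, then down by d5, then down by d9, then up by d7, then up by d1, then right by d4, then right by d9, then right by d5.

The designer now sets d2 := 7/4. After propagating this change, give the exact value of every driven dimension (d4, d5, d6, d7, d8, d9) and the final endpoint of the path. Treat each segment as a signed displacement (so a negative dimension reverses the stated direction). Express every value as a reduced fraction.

d4 = 1/2
d5 = 13/4
d6 = -3/4
d7 = 7/12
d8 = -3/20
d9 = 13/30
endpoint = (163/30, -13/6)

Apply edit: d2 := 7/4
  d4 = d3 - 1 = 1/2
  d5 = d4*3 + d2 = 13/4
  d6 = d4/2 - d1 - d3/3 = -3/4
  d7 = d2/3 - d4 + d1 = 7/12
  d8 = d6/5 = -3/20
  d9 = d7 + d8 = 13/30
Walk from origin (0, 0):
  seg 1: left by d4 = 1/2 → (-1/2, 0)
  seg 2: right by d2 = 7/4 → (5/4, 0)
  seg 3: up by d9 = 13/30 → (5/4, 13/30)
  seg 4: down by d5 = 13/4 → (5/4, -169/60)
  seg 5: down by d9 = 13/30 → (5/4, -13/4)
  seg 6: up by d7 = 7/12 → (5/4, -8/3)
  seg 7: up by d1 = 1/2 → (5/4, -13/6)
  seg 8: right by d4 = 1/2 → (7/4, -13/6)
  seg 9: right by d9 = 13/30 → (131/60, -13/6)
  seg 10: right by d5 = 13/4 → (163/30, -13/6)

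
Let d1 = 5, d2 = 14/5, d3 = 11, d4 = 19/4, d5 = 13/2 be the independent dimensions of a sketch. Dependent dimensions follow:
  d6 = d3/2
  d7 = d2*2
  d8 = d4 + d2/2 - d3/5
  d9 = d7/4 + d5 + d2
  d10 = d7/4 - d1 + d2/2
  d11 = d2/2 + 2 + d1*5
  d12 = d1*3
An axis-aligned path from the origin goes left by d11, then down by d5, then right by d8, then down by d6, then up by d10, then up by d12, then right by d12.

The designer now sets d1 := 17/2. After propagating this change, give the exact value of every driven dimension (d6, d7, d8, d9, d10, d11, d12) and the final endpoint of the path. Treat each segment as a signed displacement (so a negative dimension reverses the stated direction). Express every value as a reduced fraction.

d6 = 11/2
d7 = 28/5
d8 = 79/20
d9 = 107/10
d10 = -57/10
d11 = 459/10
d12 = 51/2
endpoint = (-329/20, 39/5)

Apply edit: d1 := 17/2
  d6 = d3/2 = 11/2
  d7 = d2*2 = 28/5
  d8 = d4 + d2/2 - d3/5 = 79/20
  d9 = d7/4 + d5 + d2 = 107/10
  d10 = d7/4 - d1 + d2/2 = -57/10
  d11 = d2/2 + 2 + d1*5 = 459/10
  d12 = d1*3 = 51/2
Walk from origin (0, 0):
  seg 1: left by d11 = 459/10 → (-459/10, 0)
  seg 2: down by d5 = 13/2 → (-459/10, -13/2)
  seg 3: right by d8 = 79/20 → (-839/20, -13/2)
  seg 4: down by d6 = 11/2 → (-839/20, -12)
  seg 5: up by d10 = -57/10 → (-839/20, -177/10)
  seg 6: up by d12 = 51/2 → (-839/20, 39/5)
  seg 7: right by d12 = 51/2 → (-329/20, 39/5)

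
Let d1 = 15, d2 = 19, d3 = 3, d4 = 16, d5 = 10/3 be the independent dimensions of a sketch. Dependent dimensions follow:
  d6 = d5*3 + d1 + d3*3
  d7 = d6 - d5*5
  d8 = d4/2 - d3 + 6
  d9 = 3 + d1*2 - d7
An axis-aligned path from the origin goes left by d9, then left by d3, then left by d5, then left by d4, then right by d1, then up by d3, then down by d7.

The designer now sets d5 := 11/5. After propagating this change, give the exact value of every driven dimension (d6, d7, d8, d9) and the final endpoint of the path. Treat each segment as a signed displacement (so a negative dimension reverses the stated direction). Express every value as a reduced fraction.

d6 = 153/5
d7 = 98/5
d8 = 11
d9 = 67/5
endpoint = (-98/5, -83/5)

Apply edit: d5 := 11/5
  d6 = d5*3 + d1 + d3*3 = 153/5
  d7 = d6 - d5*5 = 98/5
  d8 = d4/2 - d3 + 6 = 11
  d9 = 3 + d1*2 - d7 = 67/5
Walk from origin (0, 0):
  seg 1: left by d9 = 67/5 → (-67/5, 0)
  seg 2: left by d3 = 3 → (-82/5, 0)
  seg 3: left by d5 = 11/5 → (-93/5, 0)
  seg 4: left by d4 = 16 → (-173/5, 0)
  seg 5: right by d1 = 15 → (-98/5, 0)
  seg 6: up by d3 = 3 → (-98/5, 3)
  seg 7: down by d7 = 98/5 → (-98/5, -83/5)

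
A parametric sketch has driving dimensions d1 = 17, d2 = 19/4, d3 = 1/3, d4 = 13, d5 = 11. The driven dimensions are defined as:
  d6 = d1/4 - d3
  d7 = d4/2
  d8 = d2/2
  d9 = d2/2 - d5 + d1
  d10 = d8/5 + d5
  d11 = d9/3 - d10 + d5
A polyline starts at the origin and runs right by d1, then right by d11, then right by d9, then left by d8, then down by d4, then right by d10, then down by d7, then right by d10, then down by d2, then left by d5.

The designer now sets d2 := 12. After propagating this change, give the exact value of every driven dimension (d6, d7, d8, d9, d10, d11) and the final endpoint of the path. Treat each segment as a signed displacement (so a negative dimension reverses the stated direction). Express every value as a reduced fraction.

d6 = 47/12
d7 = 13/2
d8 = 6
d9 = 12
d10 = 61/5
d11 = 14/5
endpoint = (196/5, -63/2)

Apply edit: d2 := 12
  d6 = d1/4 - d3 = 47/12
  d7 = d4/2 = 13/2
  d8 = d2/2 = 6
  d9 = d2/2 - d5 + d1 = 12
  d10 = d8/5 + d5 = 61/5
  d11 = d9/3 - d10 + d5 = 14/5
Walk from origin (0, 0):
  seg 1: right by d1 = 17 → (17, 0)
  seg 2: right by d11 = 14/5 → (99/5, 0)
  seg 3: right by d9 = 12 → (159/5, 0)
  seg 4: left by d8 = 6 → (129/5, 0)
  seg 5: down by d4 = 13 → (129/5, -13)
  seg 6: right by d10 = 61/5 → (38, -13)
  seg 7: down by d7 = 13/2 → (38, -39/2)
  seg 8: right by d10 = 61/5 → (251/5, -39/2)
  seg 9: down by d2 = 12 → (251/5, -63/2)
  seg 10: left by d5 = 11 → (196/5, -63/2)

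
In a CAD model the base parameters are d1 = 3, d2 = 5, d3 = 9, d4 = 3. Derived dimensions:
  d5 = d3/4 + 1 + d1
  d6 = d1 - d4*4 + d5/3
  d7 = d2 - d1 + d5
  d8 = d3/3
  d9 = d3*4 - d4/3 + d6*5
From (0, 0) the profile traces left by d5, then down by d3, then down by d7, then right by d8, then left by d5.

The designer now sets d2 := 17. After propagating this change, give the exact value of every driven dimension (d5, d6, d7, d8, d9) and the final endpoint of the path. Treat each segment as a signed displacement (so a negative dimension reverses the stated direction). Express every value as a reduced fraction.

Apply edit: d2 := 17
  d5 = d3/4 + 1 + d1 = 25/4
  d6 = d1 - d4*4 + d5/3 = -83/12
  d7 = d2 - d1 + d5 = 81/4
  d8 = d3/3 = 3
  d9 = d3*4 - d4/3 + d6*5 = 5/12
Walk from origin (0, 0):
  seg 1: left by d5 = 25/4 → (-25/4, 0)
  seg 2: down by d3 = 9 → (-25/4, -9)
  seg 3: down by d7 = 81/4 → (-25/4, -117/4)
  seg 4: right by d8 = 3 → (-13/4, -117/4)
  seg 5: left by d5 = 25/4 → (-19/2, -117/4)

d5 = 25/4
d6 = -83/12
d7 = 81/4
d8 = 3
d9 = 5/12
endpoint = (-19/2, -117/4)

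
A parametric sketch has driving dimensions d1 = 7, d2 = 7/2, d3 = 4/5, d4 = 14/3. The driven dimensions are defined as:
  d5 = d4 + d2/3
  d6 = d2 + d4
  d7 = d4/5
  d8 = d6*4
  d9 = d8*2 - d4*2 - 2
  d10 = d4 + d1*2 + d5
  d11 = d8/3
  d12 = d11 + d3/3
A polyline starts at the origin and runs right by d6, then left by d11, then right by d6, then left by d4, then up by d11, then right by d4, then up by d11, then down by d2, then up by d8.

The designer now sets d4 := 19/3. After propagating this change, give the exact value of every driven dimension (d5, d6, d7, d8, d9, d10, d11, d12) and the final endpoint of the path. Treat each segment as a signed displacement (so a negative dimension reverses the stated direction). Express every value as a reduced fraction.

d5 = 15/2
d6 = 59/6
d7 = 19/15
d8 = 118/3
d9 = 64
d10 = 167/6
d11 = 118/9
d12 = 602/45
endpoint = (59/9, 1117/18)

Apply edit: d4 := 19/3
  d5 = d4 + d2/3 = 15/2
  d6 = d2 + d4 = 59/6
  d7 = d4/5 = 19/15
  d8 = d6*4 = 118/3
  d9 = d8*2 - d4*2 - 2 = 64
  d10 = d4 + d1*2 + d5 = 167/6
  d11 = d8/3 = 118/9
  d12 = d11 + d3/3 = 602/45
Walk from origin (0, 0):
  seg 1: right by d6 = 59/6 → (59/6, 0)
  seg 2: left by d11 = 118/9 → (-59/18, 0)
  seg 3: right by d6 = 59/6 → (59/9, 0)
  seg 4: left by d4 = 19/3 → (2/9, 0)
  seg 5: up by d11 = 118/9 → (2/9, 118/9)
  seg 6: right by d4 = 19/3 → (59/9, 118/9)
  seg 7: up by d11 = 118/9 → (59/9, 236/9)
  seg 8: down by d2 = 7/2 → (59/9, 409/18)
  seg 9: up by d8 = 118/3 → (59/9, 1117/18)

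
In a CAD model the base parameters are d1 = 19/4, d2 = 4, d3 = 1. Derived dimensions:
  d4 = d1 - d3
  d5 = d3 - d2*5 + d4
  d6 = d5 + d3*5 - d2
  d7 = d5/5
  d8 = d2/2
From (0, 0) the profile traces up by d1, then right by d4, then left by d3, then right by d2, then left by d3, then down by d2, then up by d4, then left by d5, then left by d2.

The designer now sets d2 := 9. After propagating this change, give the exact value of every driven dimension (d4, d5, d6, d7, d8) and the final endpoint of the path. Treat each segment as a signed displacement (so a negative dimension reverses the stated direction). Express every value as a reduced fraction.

d4 = 15/4
d5 = -161/4
d6 = -177/4
d7 = -161/20
d8 = 9/2
endpoint = (42, -1/2)

Apply edit: d2 := 9
  d4 = d1 - d3 = 15/4
  d5 = d3 - d2*5 + d4 = -161/4
  d6 = d5 + d3*5 - d2 = -177/4
  d7 = d5/5 = -161/20
  d8 = d2/2 = 9/2
Walk from origin (0, 0):
  seg 1: up by d1 = 19/4 → (0, 19/4)
  seg 2: right by d4 = 15/4 → (15/4, 19/4)
  seg 3: left by d3 = 1 → (11/4, 19/4)
  seg 4: right by d2 = 9 → (47/4, 19/4)
  seg 5: left by d3 = 1 → (43/4, 19/4)
  seg 6: down by d2 = 9 → (43/4, -17/4)
  seg 7: up by d4 = 15/4 → (43/4, -1/2)
  seg 8: left by d5 = -161/4 → (51, -1/2)
  seg 9: left by d2 = 9 → (42, -1/2)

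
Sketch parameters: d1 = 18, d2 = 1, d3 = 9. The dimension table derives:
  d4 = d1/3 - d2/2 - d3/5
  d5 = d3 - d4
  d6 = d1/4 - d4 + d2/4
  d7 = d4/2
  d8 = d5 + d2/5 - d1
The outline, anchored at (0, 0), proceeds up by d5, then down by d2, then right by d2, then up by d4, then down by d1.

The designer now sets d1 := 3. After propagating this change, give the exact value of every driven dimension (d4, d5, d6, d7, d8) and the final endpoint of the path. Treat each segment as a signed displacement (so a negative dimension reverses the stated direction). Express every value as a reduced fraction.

d4 = -13/10
d5 = 103/10
d6 = 23/10
d7 = -13/20
d8 = 15/2
endpoint = (1, 5)

Apply edit: d1 := 3
  d4 = d1/3 - d2/2 - d3/5 = -13/10
  d5 = d3 - d4 = 103/10
  d6 = d1/4 - d4 + d2/4 = 23/10
  d7 = d4/2 = -13/20
  d8 = d5 + d2/5 - d1 = 15/2
Walk from origin (0, 0):
  seg 1: up by d5 = 103/10 → (0, 103/10)
  seg 2: down by d2 = 1 → (0, 93/10)
  seg 3: right by d2 = 1 → (1, 93/10)
  seg 4: up by d4 = -13/10 → (1, 8)
  seg 5: down by d1 = 3 → (1, 5)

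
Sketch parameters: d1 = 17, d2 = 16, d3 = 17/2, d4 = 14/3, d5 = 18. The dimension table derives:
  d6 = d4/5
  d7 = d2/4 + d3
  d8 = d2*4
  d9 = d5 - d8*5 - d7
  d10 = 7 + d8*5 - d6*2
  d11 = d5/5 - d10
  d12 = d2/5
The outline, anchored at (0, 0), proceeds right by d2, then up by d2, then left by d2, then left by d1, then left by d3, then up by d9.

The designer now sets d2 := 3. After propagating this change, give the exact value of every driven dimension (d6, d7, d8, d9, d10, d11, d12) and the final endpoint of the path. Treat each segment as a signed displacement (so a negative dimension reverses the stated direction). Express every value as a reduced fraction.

Apply edit: d2 := 3
  d6 = d4/5 = 14/15
  d7 = d2/4 + d3 = 37/4
  d8 = d2*4 = 12
  d9 = d5 - d8*5 - d7 = -205/4
  d10 = 7 + d8*5 - d6*2 = 977/15
  d11 = d5/5 - d10 = -923/15
  d12 = d2/5 = 3/5
Walk from origin (0, 0):
  seg 1: right by d2 = 3 → (3, 0)
  seg 2: up by d2 = 3 → (3, 3)
  seg 3: left by d2 = 3 → (0, 3)
  seg 4: left by d1 = 17 → (-17, 3)
  seg 5: left by d3 = 17/2 → (-51/2, 3)
  seg 6: up by d9 = -205/4 → (-51/2, -193/4)

d6 = 14/15
d7 = 37/4
d8 = 12
d9 = -205/4
d10 = 977/15
d11 = -923/15
d12 = 3/5
endpoint = (-51/2, -193/4)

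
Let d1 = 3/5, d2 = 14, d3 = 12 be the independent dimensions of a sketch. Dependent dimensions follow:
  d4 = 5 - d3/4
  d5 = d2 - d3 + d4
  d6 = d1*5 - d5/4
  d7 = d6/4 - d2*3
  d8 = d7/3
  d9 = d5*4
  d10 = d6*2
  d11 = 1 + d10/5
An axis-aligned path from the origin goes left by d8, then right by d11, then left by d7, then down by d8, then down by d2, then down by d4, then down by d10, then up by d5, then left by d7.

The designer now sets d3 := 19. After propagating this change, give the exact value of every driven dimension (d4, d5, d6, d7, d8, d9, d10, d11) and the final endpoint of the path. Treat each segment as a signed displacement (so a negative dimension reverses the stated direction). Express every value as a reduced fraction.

d4 = 1/4
d5 = -19/4
d6 = 67/16
d7 = -2621/64
d8 = -2621/192
d9 = -19
d10 = 67/8
d11 = 107/40
endpoint = (94303/960, -2635/192)

Apply edit: d3 := 19
  d4 = 5 - d3/4 = 1/4
  d5 = d2 - d3 + d4 = -19/4
  d6 = d1*5 - d5/4 = 67/16
  d7 = d6/4 - d2*3 = -2621/64
  d8 = d7/3 = -2621/192
  d9 = d5*4 = -19
  d10 = d6*2 = 67/8
  d11 = 1 + d10/5 = 107/40
Walk from origin (0, 0):
  seg 1: left by d8 = -2621/192 → (2621/192, 0)
  seg 2: right by d11 = 107/40 → (15673/960, 0)
  seg 3: left by d7 = -2621/64 → (13747/240, 0)
  seg 4: down by d8 = -2621/192 → (13747/240, 2621/192)
  seg 5: down by d2 = 14 → (13747/240, -67/192)
  seg 6: down by d4 = 1/4 → (13747/240, -115/192)
  seg 7: down by d10 = 67/8 → (13747/240, -1723/192)
  seg 8: up by d5 = -19/4 → (13747/240, -2635/192)
  seg 9: left by d7 = -2621/64 → (94303/960, -2635/192)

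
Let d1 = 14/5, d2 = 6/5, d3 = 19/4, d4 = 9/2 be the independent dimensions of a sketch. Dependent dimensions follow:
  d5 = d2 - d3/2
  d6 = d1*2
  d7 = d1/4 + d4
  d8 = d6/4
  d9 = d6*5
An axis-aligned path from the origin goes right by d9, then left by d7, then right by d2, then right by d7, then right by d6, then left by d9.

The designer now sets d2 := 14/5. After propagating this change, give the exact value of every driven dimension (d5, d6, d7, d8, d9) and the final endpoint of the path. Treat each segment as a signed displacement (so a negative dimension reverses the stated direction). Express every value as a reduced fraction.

Apply edit: d2 := 14/5
  d5 = d2 - d3/2 = 17/40
  d6 = d1*2 = 28/5
  d7 = d1/4 + d4 = 26/5
  d8 = d6/4 = 7/5
  d9 = d6*5 = 28
Walk from origin (0, 0):
  seg 1: right by d9 = 28 → (28, 0)
  seg 2: left by d7 = 26/5 → (114/5, 0)
  seg 3: right by d2 = 14/5 → (128/5, 0)
  seg 4: right by d7 = 26/5 → (154/5, 0)
  seg 5: right by d6 = 28/5 → (182/5, 0)
  seg 6: left by d9 = 28 → (42/5, 0)

d5 = 17/40
d6 = 28/5
d7 = 26/5
d8 = 7/5
d9 = 28
endpoint = (42/5, 0)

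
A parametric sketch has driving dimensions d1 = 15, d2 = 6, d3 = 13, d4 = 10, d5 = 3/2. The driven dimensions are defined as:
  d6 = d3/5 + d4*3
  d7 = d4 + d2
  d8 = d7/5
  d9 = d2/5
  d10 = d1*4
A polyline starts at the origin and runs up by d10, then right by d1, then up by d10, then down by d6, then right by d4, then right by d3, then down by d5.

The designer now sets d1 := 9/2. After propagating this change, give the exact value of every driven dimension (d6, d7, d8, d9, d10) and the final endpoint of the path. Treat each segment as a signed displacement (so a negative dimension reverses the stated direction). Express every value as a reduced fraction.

d6 = 163/5
d7 = 16
d8 = 16/5
d9 = 6/5
d10 = 18
endpoint = (55/2, 19/10)

Apply edit: d1 := 9/2
  d6 = d3/5 + d4*3 = 163/5
  d7 = d4 + d2 = 16
  d8 = d7/5 = 16/5
  d9 = d2/5 = 6/5
  d10 = d1*4 = 18
Walk from origin (0, 0):
  seg 1: up by d10 = 18 → (0, 18)
  seg 2: right by d1 = 9/2 → (9/2, 18)
  seg 3: up by d10 = 18 → (9/2, 36)
  seg 4: down by d6 = 163/5 → (9/2, 17/5)
  seg 5: right by d4 = 10 → (29/2, 17/5)
  seg 6: right by d3 = 13 → (55/2, 17/5)
  seg 7: down by d5 = 3/2 → (55/2, 19/10)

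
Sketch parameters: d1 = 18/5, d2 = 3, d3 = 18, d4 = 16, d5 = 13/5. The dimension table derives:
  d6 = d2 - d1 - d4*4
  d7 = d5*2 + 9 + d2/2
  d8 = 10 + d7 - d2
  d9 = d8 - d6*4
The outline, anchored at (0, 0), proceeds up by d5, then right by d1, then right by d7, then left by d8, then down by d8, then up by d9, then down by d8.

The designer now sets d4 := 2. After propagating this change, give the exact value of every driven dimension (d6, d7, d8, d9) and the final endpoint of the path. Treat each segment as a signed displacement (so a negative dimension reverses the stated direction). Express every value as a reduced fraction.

d6 = -43/5
d7 = 157/10
d8 = 227/10
d9 = 571/10
endpoint = (-17/5, 143/10)

Apply edit: d4 := 2
  d6 = d2 - d1 - d4*4 = -43/5
  d7 = d5*2 + 9 + d2/2 = 157/10
  d8 = 10 + d7 - d2 = 227/10
  d9 = d8 - d6*4 = 571/10
Walk from origin (0, 0):
  seg 1: up by d5 = 13/5 → (0, 13/5)
  seg 2: right by d1 = 18/5 → (18/5, 13/5)
  seg 3: right by d7 = 157/10 → (193/10, 13/5)
  seg 4: left by d8 = 227/10 → (-17/5, 13/5)
  seg 5: down by d8 = 227/10 → (-17/5, -201/10)
  seg 6: up by d9 = 571/10 → (-17/5, 37)
  seg 7: down by d8 = 227/10 → (-17/5, 143/10)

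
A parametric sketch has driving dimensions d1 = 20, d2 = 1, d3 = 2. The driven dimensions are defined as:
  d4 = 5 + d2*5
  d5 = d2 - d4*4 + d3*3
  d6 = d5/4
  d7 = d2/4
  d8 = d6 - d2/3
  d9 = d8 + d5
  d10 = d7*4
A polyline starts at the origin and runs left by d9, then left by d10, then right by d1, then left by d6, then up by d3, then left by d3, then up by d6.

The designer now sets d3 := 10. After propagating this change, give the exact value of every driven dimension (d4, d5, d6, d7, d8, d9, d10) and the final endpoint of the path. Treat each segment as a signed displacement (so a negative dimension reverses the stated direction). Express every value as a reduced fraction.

d4 = 10
d5 = -9
d6 = -9/4
d7 = 1/4
d8 = -31/12
d9 = -139/12
d10 = 1
endpoint = (137/6, 31/4)

Apply edit: d3 := 10
  d4 = 5 + d2*5 = 10
  d5 = d2 - d4*4 + d3*3 = -9
  d6 = d5/4 = -9/4
  d7 = d2/4 = 1/4
  d8 = d6 - d2/3 = -31/12
  d9 = d8 + d5 = -139/12
  d10 = d7*4 = 1
Walk from origin (0, 0):
  seg 1: left by d9 = -139/12 → (139/12, 0)
  seg 2: left by d10 = 1 → (127/12, 0)
  seg 3: right by d1 = 20 → (367/12, 0)
  seg 4: left by d6 = -9/4 → (197/6, 0)
  seg 5: up by d3 = 10 → (197/6, 10)
  seg 6: left by d3 = 10 → (137/6, 10)
  seg 7: up by d6 = -9/4 → (137/6, 31/4)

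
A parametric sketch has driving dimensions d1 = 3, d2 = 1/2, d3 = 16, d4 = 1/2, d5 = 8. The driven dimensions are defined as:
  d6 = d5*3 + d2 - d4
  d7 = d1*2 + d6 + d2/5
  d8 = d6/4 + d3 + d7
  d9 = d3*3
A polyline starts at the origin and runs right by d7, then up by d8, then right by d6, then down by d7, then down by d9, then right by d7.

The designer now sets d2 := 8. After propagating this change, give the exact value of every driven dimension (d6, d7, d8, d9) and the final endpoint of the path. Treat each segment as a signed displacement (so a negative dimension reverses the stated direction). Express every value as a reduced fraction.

Apply edit: d2 := 8
  d6 = d5*3 + d2 - d4 = 63/2
  d7 = d1*2 + d6 + d2/5 = 391/10
  d8 = d6/4 + d3 + d7 = 2519/40
  d9 = d3*3 = 48
Walk from origin (0, 0):
  seg 1: right by d7 = 391/10 → (391/10, 0)
  seg 2: up by d8 = 2519/40 → (391/10, 2519/40)
  seg 3: right by d6 = 63/2 → (353/5, 2519/40)
  seg 4: down by d7 = 391/10 → (353/5, 191/8)
  seg 5: down by d9 = 48 → (353/5, -193/8)
  seg 6: right by d7 = 391/10 → (1097/10, -193/8)

d6 = 63/2
d7 = 391/10
d8 = 2519/40
d9 = 48
endpoint = (1097/10, -193/8)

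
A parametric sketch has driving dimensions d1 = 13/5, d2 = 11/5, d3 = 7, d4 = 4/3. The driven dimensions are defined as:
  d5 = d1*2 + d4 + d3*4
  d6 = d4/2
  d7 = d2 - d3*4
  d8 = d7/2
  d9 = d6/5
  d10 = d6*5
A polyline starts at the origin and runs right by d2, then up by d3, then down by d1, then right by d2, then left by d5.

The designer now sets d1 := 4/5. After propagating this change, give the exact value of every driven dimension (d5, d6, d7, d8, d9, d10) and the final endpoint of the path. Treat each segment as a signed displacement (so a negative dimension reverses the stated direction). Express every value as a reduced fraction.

Apply edit: d1 := 4/5
  d5 = d1*2 + d4 + d3*4 = 464/15
  d6 = d4/2 = 2/3
  d7 = d2 - d3*4 = -129/5
  d8 = d7/2 = -129/10
  d9 = d6/5 = 2/15
  d10 = d6*5 = 10/3
Walk from origin (0, 0):
  seg 1: right by d2 = 11/5 → (11/5, 0)
  seg 2: up by d3 = 7 → (11/5, 7)
  seg 3: down by d1 = 4/5 → (11/5, 31/5)
  seg 4: right by d2 = 11/5 → (22/5, 31/5)
  seg 5: left by d5 = 464/15 → (-398/15, 31/5)

d5 = 464/15
d6 = 2/3
d7 = -129/5
d8 = -129/10
d9 = 2/15
d10 = 10/3
endpoint = (-398/15, 31/5)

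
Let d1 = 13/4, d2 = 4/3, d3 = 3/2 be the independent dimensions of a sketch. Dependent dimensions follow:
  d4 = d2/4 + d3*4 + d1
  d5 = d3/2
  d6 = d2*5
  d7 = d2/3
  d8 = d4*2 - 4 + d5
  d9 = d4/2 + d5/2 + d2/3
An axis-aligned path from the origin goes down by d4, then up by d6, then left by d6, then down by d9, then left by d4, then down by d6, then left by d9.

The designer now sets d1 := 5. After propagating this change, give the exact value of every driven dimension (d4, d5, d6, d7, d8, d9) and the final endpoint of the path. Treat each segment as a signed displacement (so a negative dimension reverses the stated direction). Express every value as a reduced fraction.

d4 = 34/3
d5 = 3/4
d6 = 20/3
d7 = 4/9
d8 = 233/12
d9 = 467/72
endpoint = (-1763/72, -1283/72)

Apply edit: d1 := 5
  d4 = d2/4 + d3*4 + d1 = 34/3
  d5 = d3/2 = 3/4
  d6 = d2*5 = 20/3
  d7 = d2/3 = 4/9
  d8 = d4*2 - 4 + d5 = 233/12
  d9 = d4/2 + d5/2 + d2/3 = 467/72
Walk from origin (0, 0):
  seg 1: down by d4 = 34/3 → (0, -34/3)
  seg 2: up by d6 = 20/3 → (0, -14/3)
  seg 3: left by d6 = 20/3 → (-20/3, -14/3)
  seg 4: down by d9 = 467/72 → (-20/3, -803/72)
  seg 5: left by d4 = 34/3 → (-18, -803/72)
  seg 6: down by d6 = 20/3 → (-18, -1283/72)
  seg 7: left by d9 = 467/72 → (-1763/72, -1283/72)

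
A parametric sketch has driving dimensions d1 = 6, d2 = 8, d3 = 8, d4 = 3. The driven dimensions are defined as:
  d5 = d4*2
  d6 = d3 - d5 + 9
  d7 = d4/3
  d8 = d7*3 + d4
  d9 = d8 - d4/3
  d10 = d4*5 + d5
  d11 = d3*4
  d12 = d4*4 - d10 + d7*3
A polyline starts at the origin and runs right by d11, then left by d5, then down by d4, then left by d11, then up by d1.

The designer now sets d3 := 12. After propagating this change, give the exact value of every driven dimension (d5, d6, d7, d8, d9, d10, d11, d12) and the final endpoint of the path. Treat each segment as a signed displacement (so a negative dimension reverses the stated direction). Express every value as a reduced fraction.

d5 = 6
d6 = 15
d7 = 1
d8 = 6
d9 = 5
d10 = 21
d11 = 48
d12 = -6
endpoint = (-6, 3)

Apply edit: d3 := 12
  d5 = d4*2 = 6
  d6 = d3 - d5 + 9 = 15
  d7 = d4/3 = 1
  d8 = d7*3 + d4 = 6
  d9 = d8 - d4/3 = 5
  d10 = d4*5 + d5 = 21
  d11 = d3*4 = 48
  d12 = d4*4 - d10 + d7*3 = -6
Walk from origin (0, 0):
  seg 1: right by d11 = 48 → (48, 0)
  seg 2: left by d5 = 6 → (42, 0)
  seg 3: down by d4 = 3 → (42, -3)
  seg 4: left by d11 = 48 → (-6, -3)
  seg 5: up by d1 = 6 → (-6, 3)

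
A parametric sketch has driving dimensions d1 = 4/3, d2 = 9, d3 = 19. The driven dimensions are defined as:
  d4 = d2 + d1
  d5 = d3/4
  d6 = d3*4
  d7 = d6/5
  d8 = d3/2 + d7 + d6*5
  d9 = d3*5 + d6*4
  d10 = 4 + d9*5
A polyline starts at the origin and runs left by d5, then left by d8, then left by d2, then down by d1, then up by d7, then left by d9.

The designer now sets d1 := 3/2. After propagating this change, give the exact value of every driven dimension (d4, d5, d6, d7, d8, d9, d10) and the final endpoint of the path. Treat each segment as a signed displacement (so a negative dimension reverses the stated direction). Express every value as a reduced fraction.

d4 = 21/2
d5 = 19/4
d6 = 76
d7 = 76/5
d8 = 4047/10
d9 = 399
d10 = 1999
endpoint = (-16349/20, 137/10)

Apply edit: d1 := 3/2
  d4 = d2 + d1 = 21/2
  d5 = d3/4 = 19/4
  d6 = d3*4 = 76
  d7 = d6/5 = 76/5
  d8 = d3/2 + d7 + d6*5 = 4047/10
  d9 = d3*5 + d6*4 = 399
  d10 = 4 + d9*5 = 1999
Walk from origin (0, 0):
  seg 1: left by d5 = 19/4 → (-19/4, 0)
  seg 2: left by d8 = 4047/10 → (-8189/20, 0)
  seg 3: left by d2 = 9 → (-8369/20, 0)
  seg 4: down by d1 = 3/2 → (-8369/20, -3/2)
  seg 5: up by d7 = 76/5 → (-8369/20, 137/10)
  seg 6: left by d9 = 399 → (-16349/20, 137/10)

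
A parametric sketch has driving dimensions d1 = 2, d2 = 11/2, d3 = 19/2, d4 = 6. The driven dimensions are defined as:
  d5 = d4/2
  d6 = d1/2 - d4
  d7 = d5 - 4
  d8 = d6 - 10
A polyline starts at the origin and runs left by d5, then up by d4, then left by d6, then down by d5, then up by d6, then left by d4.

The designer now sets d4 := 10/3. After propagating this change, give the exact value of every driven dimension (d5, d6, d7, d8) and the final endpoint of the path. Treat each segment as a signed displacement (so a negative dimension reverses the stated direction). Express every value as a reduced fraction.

Apply edit: d4 := 10/3
  d5 = d4/2 = 5/3
  d6 = d1/2 - d4 = -7/3
  d7 = d5 - 4 = -7/3
  d8 = d6 - 10 = -37/3
Walk from origin (0, 0):
  seg 1: left by d5 = 5/3 → (-5/3, 0)
  seg 2: up by d4 = 10/3 → (-5/3, 10/3)
  seg 3: left by d6 = -7/3 → (2/3, 10/3)
  seg 4: down by d5 = 5/3 → (2/3, 5/3)
  seg 5: up by d6 = -7/3 → (2/3, -2/3)
  seg 6: left by d4 = 10/3 → (-8/3, -2/3)

d5 = 5/3
d6 = -7/3
d7 = -7/3
d8 = -37/3
endpoint = (-8/3, -2/3)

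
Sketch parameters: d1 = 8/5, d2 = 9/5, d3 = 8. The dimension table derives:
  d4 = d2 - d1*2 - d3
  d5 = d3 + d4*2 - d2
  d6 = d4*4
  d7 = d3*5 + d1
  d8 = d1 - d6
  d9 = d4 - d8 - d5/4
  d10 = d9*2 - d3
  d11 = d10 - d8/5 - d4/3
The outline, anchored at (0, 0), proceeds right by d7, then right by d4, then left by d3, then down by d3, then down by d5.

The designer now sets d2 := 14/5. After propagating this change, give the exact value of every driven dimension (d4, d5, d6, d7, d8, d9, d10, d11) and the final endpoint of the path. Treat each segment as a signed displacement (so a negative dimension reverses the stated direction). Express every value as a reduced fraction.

Apply edit: d2 := 14/5
  d4 = d2 - d1*2 - d3 = -42/5
  d5 = d3 + d4*2 - d2 = -58/5
  d6 = d4*4 = -168/5
  d7 = d3*5 + d1 = 208/5
  d8 = d1 - d6 = 176/5
  d9 = d4 - d8 - d5/4 = -407/10
  d10 = d9*2 - d3 = -447/5
  d11 = d10 - d8/5 - d4/3 = -2341/25
Walk from origin (0, 0):
  seg 1: right by d7 = 208/5 → (208/5, 0)
  seg 2: right by d4 = -42/5 → (166/5, 0)
  seg 3: left by d3 = 8 → (126/5, 0)
  seg 4: down by d3 = 8 → (126/5, -8)
  seg 5: down by d5 = -58/5 → (126/5, 18/5)

d4 = -42/5
d5 = -58/5
d6 = -168/5
d7 = 208/5
d8 = 176/5
d9 = -407/10
d10 = -447/5
d11 = -2341/25
endpoint = (126/5, 18/5)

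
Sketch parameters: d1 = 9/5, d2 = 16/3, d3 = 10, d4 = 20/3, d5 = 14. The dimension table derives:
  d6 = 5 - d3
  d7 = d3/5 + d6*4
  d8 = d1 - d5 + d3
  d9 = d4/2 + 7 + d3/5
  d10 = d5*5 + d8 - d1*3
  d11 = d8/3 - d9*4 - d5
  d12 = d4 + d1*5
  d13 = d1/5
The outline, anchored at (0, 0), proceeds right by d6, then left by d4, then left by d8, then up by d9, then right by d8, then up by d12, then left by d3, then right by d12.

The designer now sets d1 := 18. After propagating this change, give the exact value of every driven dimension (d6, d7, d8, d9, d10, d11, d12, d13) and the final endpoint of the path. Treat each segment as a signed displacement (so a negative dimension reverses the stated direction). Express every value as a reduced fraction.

Apply edit: d1 := 18
  d6 = 5 - d3 = -5
  d7 = d3/5 + d6*4 = -18
  d8 = d1 - d5 + d3 = 14
  d9 = d4/2 + 7 + d3/5 = 37/3
  d10 = d5*5 + d8 - d1*3 = 30
  d11 = d8/3 - d9*4 - d5 = -176/3
  d12 = d4 + d1*5 = 290/3
  d13 = d1/5 = 18/5
Walk from origin (0, 0):
  seg 1: right by d6 = -5 → (-5, 0)
  seg 2: left by d4 = 20/3 → (-35/3, 0)
  seg 3: left by d8 = 14 → (-77/3, 0)
  seg 4: up by d9 = 37/3 → (-77/3, 37/3)
  seg 5: right by d8 = 14 → (-35/3, 37/3)
  seg 6: up by d12 = 290/3 → (-35/3, 109)
  seg 7: left by d3 = 10 → (-65/3, 109)
  seg 8: right by d12 = 290/3 → (75, 109)

d6 = -5
d7 = -18
d8 = 14
d9 = 37/3
d10 = 30
d11 = -176/3
d12 = 290/3
d13 = 18/5
endpoint = (75, 109)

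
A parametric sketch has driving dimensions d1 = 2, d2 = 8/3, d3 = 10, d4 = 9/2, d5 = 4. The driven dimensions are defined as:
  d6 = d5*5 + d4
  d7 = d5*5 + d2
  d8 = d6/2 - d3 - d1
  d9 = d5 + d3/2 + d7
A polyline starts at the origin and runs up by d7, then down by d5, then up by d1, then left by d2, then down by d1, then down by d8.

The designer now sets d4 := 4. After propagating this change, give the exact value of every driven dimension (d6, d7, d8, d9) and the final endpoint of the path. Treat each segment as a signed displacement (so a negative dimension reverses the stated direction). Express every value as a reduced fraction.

Apply edit: d4 := 4
  d6 = d5*5 + d4 = 24
  d7 = d5*5 + d2 = 68/3
  d8 = d6/2 - d3 - d1 = 0
  d9 = d5 + d3/2 + d7 = 95/3
Walk from origin (0, 0):
  seg 1: up by d7 = 68/3 → (0, 68/3)
  seg 2: down by d5 = 4 → (0, 56/3)
  seg 3: up by d1 = 2 → (0, 62/3)
  seg 4: left by d2 = 8/3 → (-8/3, 62/3)
  seg 5: down by d1 = 2 → (-8/3, 56/3)
  seg 6: down by d8 = 0 → (-8/3, 56/3)

d6 = 24
d7 = 68/3
d8 = 0
d9 = 95/3
endpoint = (-8/3, 56/3)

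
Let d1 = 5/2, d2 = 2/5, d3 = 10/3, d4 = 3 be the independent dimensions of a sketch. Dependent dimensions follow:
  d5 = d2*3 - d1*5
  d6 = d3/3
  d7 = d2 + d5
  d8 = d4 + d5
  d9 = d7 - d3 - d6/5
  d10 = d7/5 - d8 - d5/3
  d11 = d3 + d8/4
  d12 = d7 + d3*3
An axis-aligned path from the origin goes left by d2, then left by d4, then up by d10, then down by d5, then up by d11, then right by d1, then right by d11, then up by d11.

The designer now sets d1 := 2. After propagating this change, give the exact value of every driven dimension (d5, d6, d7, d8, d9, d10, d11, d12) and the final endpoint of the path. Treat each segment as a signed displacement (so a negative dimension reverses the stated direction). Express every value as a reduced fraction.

d5 = -44/5
d6 = 10/9
d7 = -42/5
d8 = -29/5
d9 = -538/45
d10 = 529/75
d11 = 113/60
d12 = 8/5
endpoint = (29/60, 981/50)

Apply edit: d1 := 2
  d5 = d2*3 - d1*5 = -44/5
  d6 = d3/3 = 10/9
  d7 = d2 + d5 = -42/5
  d8 = d4 + d5 = -29/5
  d9 = d7 - d3 - d6/5 = -538/45
  d10 = d7/5 - d8 - d5/3 = 529/75
  d11 = d3 + d8/4 = 113/60
  d12 = d7 + d3*3 = 8/5
Walk from origin (0, 0):
  seg 1: left by d2 = 2/5 → (-2/5, 0)
  seg 2: left by d4 = 3 → (-17/5, 0)
  seg 3: up by d10 = 529/75 → (-17/5, 529/75)
  seg 4: down by d5 = -44/5 → (-17/5, 1189/75)
  seg 5: up by d11 = 113/60 → (-17/5, 5321/300)
  seg 6: right by d1 = 2 → (-7/5, 5321/300)
  seg 7: right by d11 = 113/60 → (29/60, 5321/300)
  seg 8: up by d11 = 113/60 → (29/60, 981/50)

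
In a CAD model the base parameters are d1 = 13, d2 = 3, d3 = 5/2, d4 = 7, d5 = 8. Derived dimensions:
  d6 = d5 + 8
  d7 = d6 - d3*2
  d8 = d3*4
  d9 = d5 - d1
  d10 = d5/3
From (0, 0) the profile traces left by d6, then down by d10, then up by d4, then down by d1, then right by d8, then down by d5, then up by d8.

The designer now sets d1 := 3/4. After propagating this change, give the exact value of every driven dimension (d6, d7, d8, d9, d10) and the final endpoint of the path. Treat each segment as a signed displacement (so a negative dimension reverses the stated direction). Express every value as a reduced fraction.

d6 = 16
d7 = 11
d8 = 10
d9 = 29/4
d10 = 8/3
endpoint = (-6, 67/12)

Apply edit: d1 := 3/4
  d6 = d5 + 8 = 16
  d7 = d6 - d3*2 = 11
  d8 = d3*4 = 10
  d9 = d5 - d1 = 29/4
  d10 = d5/3 = 8/3
Walk from origin (0, 0):
  seg 1: left by d6 = 16 → (-16, 0)
  seg 2: down by d10 = 8/3 → (-16, -8/3)
  seg 3: up by d4 = 7 → (-16, 13/3)
  seg 4: down by d1 = 3/4 → (-16, 43/12)
  seg 5: right by d8 = 10 → (-6, 43/12)
  seg 6: down by d5 = 8 → (-6, -53/12)
  seg 7: up by d8 = 10 → (-6, 67/12)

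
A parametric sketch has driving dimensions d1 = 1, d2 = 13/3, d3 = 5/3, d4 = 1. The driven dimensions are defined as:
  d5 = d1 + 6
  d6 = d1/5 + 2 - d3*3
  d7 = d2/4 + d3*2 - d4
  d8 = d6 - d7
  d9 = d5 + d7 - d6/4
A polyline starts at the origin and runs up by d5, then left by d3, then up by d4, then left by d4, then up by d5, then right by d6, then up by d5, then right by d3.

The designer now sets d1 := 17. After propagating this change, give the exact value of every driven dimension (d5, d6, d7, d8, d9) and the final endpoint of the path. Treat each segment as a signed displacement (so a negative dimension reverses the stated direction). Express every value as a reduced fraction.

Apply edit: d1 := 17
  d5 = d1 + 6 = 23
  d6 = d1/5 + 2 - d3*3 = 2/5
  d7 = d2/4 + d3*2 - d4 = 41/12
  d8 = d6 - d7 = -181/60
  d9 = d5 + d7 - d6/4 = 1579/60
Walk from origin (0, 0):
  seg 1: up by d5 = 23 → (0, 23)
  seg 2: left by d3 = 5/3 → (-5/3, 23)
  seg 3: up by d4 = 1 → (-5/3, 24)
  seg 4: left by d4 = 1 → (-8/3, 24)
  seg 5: up by d5 = 23 → (-8/3, 47)
  seg 6: right by d6 = 2/5 → (-34/15, 47)
  seg 7: up by d5 = 23 → (-34/15, 70)
  seg 8: right by d3 = 5/3 → (-3/5, 70)

d5 = 23
d6 = 2/5
d7 = 41/12
d8 = -181/60
d9 = 1579/60
endpoint = (-3/5, 70)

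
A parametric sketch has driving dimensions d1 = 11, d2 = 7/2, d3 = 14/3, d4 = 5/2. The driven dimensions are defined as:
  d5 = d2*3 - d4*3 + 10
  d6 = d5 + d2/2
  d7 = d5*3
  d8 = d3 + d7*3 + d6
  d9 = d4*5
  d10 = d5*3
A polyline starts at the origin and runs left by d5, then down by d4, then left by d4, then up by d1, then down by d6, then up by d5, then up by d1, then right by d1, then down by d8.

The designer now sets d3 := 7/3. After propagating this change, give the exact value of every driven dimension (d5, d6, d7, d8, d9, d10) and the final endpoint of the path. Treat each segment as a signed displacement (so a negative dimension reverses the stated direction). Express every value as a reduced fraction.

Apply edit: d3 := 7/3
  d5 = d2*3 - d4*3 + 10 = 13
  d6 = d5 + d2/2 = 59/4
  d7 = d5*3 = 39
  d8 = d3 + d7*3 + d6 = 1609/12
  d9 = d4*5 = 25/2
  d10 = d5*3 = 39
Walk from origin (0, 0):
  seg 1: left by d5 = 13 → (-13, 0)
  seg 2: down by d4 = 5/2 → (-13, -5/2)
  seg 3: left by d4 = 5/2 → (-31/2, -5/2)
  seg 4: up by d1 = 11 → (-31/2, 17/2)
  seg 5: down by d6 = 59/4 → (-31/2, -25/4)
  seg 6: up by d5 = 13 → (-31/2, 27/4)
  seg 7: up by d1 = 11 → (-31/2, 71/4)
  seg 8: right by d1 = 11 → (-9/2, 71/4)
  seg 9: down by d8 = 1609/12 → (-9/2, -349/3)

d5 = 13
d6 = 59/4
d7 = 39
d8 = 1609/12
d9 = 25/2
d10 = 39
endpoint = (-9/2, -349/3)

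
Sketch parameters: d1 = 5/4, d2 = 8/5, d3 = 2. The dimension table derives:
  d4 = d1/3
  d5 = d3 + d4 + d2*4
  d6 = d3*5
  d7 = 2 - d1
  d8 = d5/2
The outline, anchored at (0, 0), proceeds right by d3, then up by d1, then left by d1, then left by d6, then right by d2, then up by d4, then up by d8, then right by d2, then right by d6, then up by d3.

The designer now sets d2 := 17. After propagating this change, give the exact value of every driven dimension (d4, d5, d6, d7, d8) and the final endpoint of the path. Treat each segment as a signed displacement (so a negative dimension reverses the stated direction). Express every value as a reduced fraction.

d4 = 5/12
d5 = 845/12
d6 = 10
d7 = 3/4
d8 = 845/24
endpoint = (139/4, 311/8)

Apply edit: d2 := 17
  d4 = d1/3 = 5/12
  d5 = d3 + d4 + d2*4 = 845/12
  d6 = d3*5 = 10
  d7 = 2 - d1 = 3/4
  d8 = d5/2 = 845/24
Walk from origin (0, 0):
  seg 1: right by d3 = 2 → (2, 0)
  seg 2: up by d1 = 5/4 → (2, 5/4)
  seg 3: left by d1 = 5/4 → (3/4, 5/4)
  seg 4: left by d6 = 10 → (-37/4, 5/4)
  seg 5: right by d2 = 17 → (31/4, 5/4)
  seg 6: up by d4 = 5/12 → (31/4, 5/3)
  seg 7: up by d8 = 845/24 → (31/4, 295/8)
  seg 8: right by d2 = 17 → (99/4, 295/8)
  seg 9: right by d6 = 10 → (139/4, 295/8)
  seg 10: up by d3 = 2 → (139/4, 311/8)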